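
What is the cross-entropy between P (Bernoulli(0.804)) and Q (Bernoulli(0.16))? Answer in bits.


H(P,Q) = -p*log2(q) - (1-p)*log2(1-q). -0.804*log2(0.16) = 2.125660; -0.196*log2(0.84) = 0.049302. H(P,Q) = 2.125660 + 0.049302 = 2.175

2.175 bits


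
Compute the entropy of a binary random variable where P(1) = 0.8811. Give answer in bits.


H = -p*log2(p) - (1-p)*log2(1-p). -0.8811*log2(0.8811) = 0.160909; -0.1189*log2(0.1189) = 0.365282. H = 0.160909 + 0.365282 = 0.5262

0.5262 bits


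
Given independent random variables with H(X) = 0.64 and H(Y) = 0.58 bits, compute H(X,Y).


For independent variables, H(X,Y) = H(X) + H(Y) = 0.64 + 0.58 = 1.22

1.22 bits


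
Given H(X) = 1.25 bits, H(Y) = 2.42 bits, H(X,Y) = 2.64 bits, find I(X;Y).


I(X;Y) = H(X) + H(Y) - H(X,Y) = 1.25 + 2.42 - 2.64 = 1.03

1.03 bits


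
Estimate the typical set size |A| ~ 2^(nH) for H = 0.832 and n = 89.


log2|A_typical| = nH = 89 * 0.832 = 74.048, so |A_typical| ~ 2^74.048 = 1.953e+22

1.953e+22


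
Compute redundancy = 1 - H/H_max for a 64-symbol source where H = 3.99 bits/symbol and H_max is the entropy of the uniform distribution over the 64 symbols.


H_max = log2(K) = log2(64) = 6.0 bits/symbol. Redundancy = 1 - H/H_max = 1 - 3.99/6.0 = 1 - 0.665 = 0.335

0.335


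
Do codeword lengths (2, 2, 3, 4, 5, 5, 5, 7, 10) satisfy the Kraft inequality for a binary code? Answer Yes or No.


Kraft sum = sum(2^(-l_i)) = 0.79, need <= 1. Result: satisfied (a binary prefix-free code with these lengths exists)

Yes


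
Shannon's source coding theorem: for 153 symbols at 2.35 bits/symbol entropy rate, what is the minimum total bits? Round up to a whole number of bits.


Minimum bits >= n * H = 153 * 2.35 = 359.55, rounded up to a whole number of bits = 360

360 bits


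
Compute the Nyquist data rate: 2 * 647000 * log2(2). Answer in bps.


Rate = 2 * B * log2(M) = 2 * 647000 * 1.0 = 1294000.0

1294000.0 bps


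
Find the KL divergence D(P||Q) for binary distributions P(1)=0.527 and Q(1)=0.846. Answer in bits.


KL = p*log2(p/q) + (1-p)*log2((1-p)/(1-q)) = 0.527*log2(0.527/0.846) + 0.473*log2(0.473/0.154) = 0.4059

0.4059 bits


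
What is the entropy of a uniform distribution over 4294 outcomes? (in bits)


H = log2(n) = log2(4294) = 12.0681

12.0681 bits


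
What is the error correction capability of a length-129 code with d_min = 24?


Correction capability = floor((d-1)/2) = floor((24-1)/2) = 11

11 errors


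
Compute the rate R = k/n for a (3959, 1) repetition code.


Rate = k/n = 1/3959

1/3959


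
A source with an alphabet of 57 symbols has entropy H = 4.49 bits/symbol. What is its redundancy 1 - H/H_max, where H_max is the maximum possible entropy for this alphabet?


H_max = log2(K) = log2(57) = 5.8329 bits/symbol. Redundancy = 1 - H/H_max = 1 - 4.49/5.8329 = 1 - 0.7698 = 0.2302

0.2302


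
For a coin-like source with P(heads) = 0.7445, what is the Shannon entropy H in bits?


H = -p*log2(p) - (1-p)*log2(1-p). -0.7445*log2(0.7445) = 0.316901; -0.2555*log2(0.2555) = 0.502979. H = 0.316901 + 0.502979 = 0.8199

0.8199 bits


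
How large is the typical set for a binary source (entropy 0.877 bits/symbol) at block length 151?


log2|A_typical| = nH = 151 * 0.877 = 132.427, so |A_typical| ~ 2^132.427 = 7.320e+39

7.320e+39


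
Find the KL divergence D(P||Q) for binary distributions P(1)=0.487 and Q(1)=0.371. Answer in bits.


KL = p*log2(p/q) + (1-p)*log2((1-p)/(1-q)) = 0.487*log2(0.487/0.371) + 0.513*log2(0.513/0.629) = 0.0403

0.0403 bits


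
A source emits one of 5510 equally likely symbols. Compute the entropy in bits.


H = log2(n) = log2(5510) = 12.4278

12.4278 bits


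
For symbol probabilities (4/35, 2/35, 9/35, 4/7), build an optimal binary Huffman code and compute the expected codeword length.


Huffman construction (repeatedly merge the two least-probable nodes; each merge adds 1 bit to every symbol beneath it): 2/35 + 4/35 = 6/35; 6/35 + 9/35 = 3/7; 3/7 + 4/7 = 1. Resulting codeword lengths (in the order the probabilities were given): (3, 3, 2, 1). L_avg = sum(p_i * l_i) = 4/35*3 + 2/35*3 + 9/35*2 + 4/7*1 = 8/5 = 1.6

1.6 bits


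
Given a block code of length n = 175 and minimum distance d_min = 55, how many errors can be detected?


Detection capability = d_min - 1 = 55 - 1 = 54

54 errors


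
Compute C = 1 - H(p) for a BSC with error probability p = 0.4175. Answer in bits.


H(p) = -p*log2(p) - (1-p)*log2(1-p) = -0.4175*log2(0.4175) - 0.5825*log2(0.5825) = 0.526113 + 0.454158 = 0.9803. C = 1 - H(p) = 1 - 0.9803 = 0.0197

0.0197 bits


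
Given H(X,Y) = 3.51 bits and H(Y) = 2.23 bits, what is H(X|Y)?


H(X|Y) = H(X,Y) - H(Y) = 3.51 - 2.23 = 1.28

1.28 bits


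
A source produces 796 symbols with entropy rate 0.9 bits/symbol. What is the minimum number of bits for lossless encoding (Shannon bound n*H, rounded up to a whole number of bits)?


Minimum bits >= n * H = 796 * 0.9 = 716.4, rounded up to a whole number of bits = 717

717 bits


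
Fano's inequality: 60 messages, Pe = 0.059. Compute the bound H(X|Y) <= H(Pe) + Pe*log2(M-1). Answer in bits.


H(Pe) = -Pe*log2(Pe) - (1-Pe)*log2(1-Pe) = -0.059*log2(0.059) - 0.941*log2(0.941) = 0.240905 + 0.082557 = 0.3235. Pe*log2(M-1) = 0.059*log2(59) = 0.347076. Bound = H(Pe) + Pe*log2(M-1) = 0.240905 + 0.082557 + 0.347076 = 0.6705

0.6705 bits


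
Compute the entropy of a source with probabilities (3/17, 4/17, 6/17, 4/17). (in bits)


H = -sum(p_i * log2(p_i)). Terms: -(3/17)*log2(3/17) = 0.441618; -(4/17)*log2(4/17) = 0.491168; -(6/17)*log2(6/17) = 0.530294; -(4/17)*log2(4/17) = 0.491168. H = 0.441618 + 0.491168 + 0.530294 + 0.491168 = 1.9542

1.9542 bits


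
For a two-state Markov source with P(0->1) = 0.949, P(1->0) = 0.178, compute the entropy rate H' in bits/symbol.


Stationary distribution: pi_0 = p10/(p01+p10) = 0.1579, pi_1 = 0.8421. Entropy rate H' = pi_0*H(p01) + pi_1*H(p10) = 0.1579*0.2906 + 0.8421*0.6757 = 0.6149

0.6149 bits/symbol


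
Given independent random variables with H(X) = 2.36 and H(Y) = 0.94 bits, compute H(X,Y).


For independent variables, H(X,Y) = H(X) + H(Y) = 2.36 + 0.94 = 3.3

3.3 bits


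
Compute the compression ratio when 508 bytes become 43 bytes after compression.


Ratio = original / compressed = 508 / 43 = 11.814

11.814


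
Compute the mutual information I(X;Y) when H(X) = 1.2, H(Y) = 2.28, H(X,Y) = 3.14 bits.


I(X;Y) = H(X) + H(Y) - H(X,Y) = 1.2 + 2.28 - 3.14 = 0.34

0.34 bits


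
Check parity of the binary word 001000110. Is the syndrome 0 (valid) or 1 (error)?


Syndrome = XOR of all bits = 0 XOR 0 XOR 1 XOR 0 XOR 0 XOR 0 XOR 1 XOR 1 XOR 0 = 1

1


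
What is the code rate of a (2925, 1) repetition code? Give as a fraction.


Rate = k/n = 1/2925

1/2925


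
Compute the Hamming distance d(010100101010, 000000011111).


Count differing positions: . ^ . ^ . . ^ ^ . ^ . ^ = 6 differences

6


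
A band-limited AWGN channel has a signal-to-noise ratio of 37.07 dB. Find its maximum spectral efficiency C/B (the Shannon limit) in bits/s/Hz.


SNR_linear = 10^(37.07/10) = 5093.3087; C/B = log2(1 + SNR_linear) = log2(1 + 5093.3087) = 12.3147

12.3147 bits/s/Hz


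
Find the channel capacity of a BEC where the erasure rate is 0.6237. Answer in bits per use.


C = 1 - epsilon = 1 - 0.6237 = 0.3763

0.3763 bits


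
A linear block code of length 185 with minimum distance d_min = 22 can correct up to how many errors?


Correction capability = floor((d-1)/2) = floor((22-1)/2) = 10

10 errors


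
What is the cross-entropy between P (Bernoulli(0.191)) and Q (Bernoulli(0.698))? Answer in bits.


H(P,Q) = -p*log2(q) - (1-p)*log2(1-q). -0.191*log2(0.698) = 0.099072; -0.809*log2(0.302) = 1.397450. H(P,Q) = 0.099072 + 1.397450 = 1.4965

1.4965 bits


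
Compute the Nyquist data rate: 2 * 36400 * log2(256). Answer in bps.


Rate = 2 * B * log2(M) = 2 * 36400 * 8.0 = 582400.0

582400.0 bps


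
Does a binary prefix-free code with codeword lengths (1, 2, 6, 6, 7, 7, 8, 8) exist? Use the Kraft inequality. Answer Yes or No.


Kraft sum = sum(2^(-l_i)) = 0.8047, need <= 1. Result: satisfied (a binary prefix-free code with these lengths exists)

Yes


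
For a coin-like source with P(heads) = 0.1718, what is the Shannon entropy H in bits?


H = -p*log2(p) - (1-p)*log2(1-p). -0.1718*log2(0.1718) = 0.436578; -0.8282*log2(0.8282) = 0.225228. H = 0.436578 + 0.225228 = 0.6618

0.6618 bits


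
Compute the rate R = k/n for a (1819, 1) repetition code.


Rate = k/n = 1/1819

1/1819


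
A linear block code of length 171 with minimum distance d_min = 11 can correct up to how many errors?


Correction capability = floor((d-1)/2) = floor((11-1)/2) = 5

5 errors


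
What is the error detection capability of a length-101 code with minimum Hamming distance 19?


Detection capability = d_min - 1 = 19 - 1 = 18

18 errors


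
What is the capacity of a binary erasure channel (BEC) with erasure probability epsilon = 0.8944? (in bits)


C = 1 - epsilon = 1 - 0.8944 = 0.1056

0.1056 bits


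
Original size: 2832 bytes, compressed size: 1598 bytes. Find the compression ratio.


Ratio = original / compressed = 2832 / 1598 = 1.7722

1.7722


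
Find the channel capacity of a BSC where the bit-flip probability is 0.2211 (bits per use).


H(p) = -p*log2(p) - (1-p)*log2(1-p) = -0.2211*log2(0.2211) - 0.7789*log2(0.7789) = 0.481385 + 0.280786 = 0.7622. C = 1 - H(p) = 1 - 0.7622 = 0.2378

0.2378 bits


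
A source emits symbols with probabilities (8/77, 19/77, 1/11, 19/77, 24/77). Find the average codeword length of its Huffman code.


Huffman construction (repeatedly merge the two least-probable nodes; each merge adds 1 bit to every symbol beneath it): 1/11 + 8/77 = 15/77; 15/77 + 19/77 = 34/77; 19/77 + 24/77 = 43/77; 34/77 + 43/77 = 1. Resulting codeword lengths (in the order the probabilities were given): (3, 2, 3, 2, 2). L_avg = sum(p_i * l_i) = 8/77*3 + 19/77*2 + 1/11*3 + 19/77*2 + 24/77*2 = 169/77 = 2.1948

2.1948 bits


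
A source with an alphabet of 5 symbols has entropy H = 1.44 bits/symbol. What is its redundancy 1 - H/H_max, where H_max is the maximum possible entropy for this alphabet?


H_max = log2(K) = log2(5) = 2.3219 bits/symbol. Redundancy = 1 - H/H_max = 1 - 1.44/2.3219 = 1 - 0.6202 = 0.3798

0.3798


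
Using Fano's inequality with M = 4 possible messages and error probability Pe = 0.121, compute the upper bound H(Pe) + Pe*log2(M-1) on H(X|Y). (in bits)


H(Pe) = -Pe*log2(Pe) - (1-Pe)*log2(1-Pe) = -0.121*log2(0.121) - 0.879*log2(0.879) = 0.368677 + 0.163551 = 0.5322. Pe*log2(M-1) = 0.121*log2(3) = 0.191780. Bound = H(Pe) + Pe*log2(M-1) = 0.368677 + 0.163551 + 0.191780 = 0.724

0.724 bits


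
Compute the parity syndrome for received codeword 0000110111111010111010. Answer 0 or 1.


Syndrome = XOR of all bits = 0 XOR 0 XOR 0 XOR 0 XOR 1 XOR 1 XOR 0 XOR 1 XOR 1 XOR 1 XOR 1 XOR 1 XOR 1 XOR 0 XOR 1 XOR 0 XOR 1 XOR 1 XOR 1 XOR 0 XOR 1 XOR 0 = 1

1


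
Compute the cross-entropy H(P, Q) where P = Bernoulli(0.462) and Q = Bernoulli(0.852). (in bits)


H(P,Q) = -p*log2(q) - (1-p)*log2(1-q). -0.462*log2(0.852) = 0.106756; -0.538*log2(0.148) = 1.482906. H(P,Q) = 0.106756 + 1.482906 = 1.5897

1.5897 bits


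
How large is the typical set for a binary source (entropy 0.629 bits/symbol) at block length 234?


log2|A_typical| = nH = 234 * 0.629 = 147.186, so |A_typical| ~ 2^147.186 = 2.030e+44

2.030e+44


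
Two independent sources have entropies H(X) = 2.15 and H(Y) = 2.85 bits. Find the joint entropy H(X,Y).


For independent variables, H(X,Y) = H(X) + H(Y) = 2.15 + 2.85 = 5.0

5.0 bits


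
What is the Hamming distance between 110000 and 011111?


Count differing positions: ^ . ^ ^ ^ ^ = 5 differences

5


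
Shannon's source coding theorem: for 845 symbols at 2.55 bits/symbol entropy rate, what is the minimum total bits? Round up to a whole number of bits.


Minimum bits >= n * H = 845 * 2.55 = 2154.75, rounded up to a whole number of bits = 2155

2155 bits


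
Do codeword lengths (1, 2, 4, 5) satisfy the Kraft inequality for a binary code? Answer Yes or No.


Kraft sum = sum(2^(-l_i)) = 0.8438, need <= 1. Result: satisfied (a binary prefix-free code with these lengths exists)

Yes


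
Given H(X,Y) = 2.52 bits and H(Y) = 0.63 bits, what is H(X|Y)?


H(X|Y) = H(X,Y) - H(Y) = 2.52 - 0.63 = 1.89

1.89 bits


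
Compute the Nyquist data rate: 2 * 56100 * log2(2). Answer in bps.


Rate = 2 * B * log2(M) = 2 * 56100 * 1.0 = 112200.0

112200.0 bps


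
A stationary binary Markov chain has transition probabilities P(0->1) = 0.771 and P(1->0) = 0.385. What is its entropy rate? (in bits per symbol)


Stationary distribution: pi_0 = p10/(p01+p10) = 0.333, pi_1 = 0.667. Entropy rate H' = pi_0*H(p01) + pi_1*H(p10) = 0.333*0.7763 + 0.667*0.9615 = 0.8998

0.8998 bits/symbol


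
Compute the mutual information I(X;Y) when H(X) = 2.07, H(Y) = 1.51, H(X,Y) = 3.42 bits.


I(X;Y) = H(X) + H(Y) - H(X,Y) = 2.07 + 1.51 - 3.42 = 0.16

0.16 bits


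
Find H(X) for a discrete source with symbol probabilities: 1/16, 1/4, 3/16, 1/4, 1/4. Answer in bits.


H = -sum(p_i * log2(p_i)). Terms: -(1/16)*log2(1/16) = 0.250000; -(1/4)*log2(1/4) = 0.500000; -(3/16)*log2(3/16) = 0.452820; -(1/4)*log2(1/4) = 0.500000; -(1/4)*log2(1/4) = 0.500000. H = 0.250000 + 0.500000 + 0.452820 + 0.500000 + 0.500000 = 2.2028

2.2028 bits


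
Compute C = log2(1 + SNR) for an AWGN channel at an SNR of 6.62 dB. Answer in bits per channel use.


SNR_linear = 10^(6.62/10) = 4.592; C = log2(1 + SNR_linear) = log2(1 + 4.592) = 2.4834

2.4834 bits/channel use


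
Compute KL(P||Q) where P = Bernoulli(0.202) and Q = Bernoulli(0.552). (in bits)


KL = p*log2(p/q) + (1-p)*log2((1-p)/(1-q)) = 0.202*log2(0.202/0.552) + 0.798*log2(0.798/0.448) = 0.3717

0.3717 bits


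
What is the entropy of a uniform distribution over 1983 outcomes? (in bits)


H = log2(n) = log2(1983) = 10.9535

10.9535 bits


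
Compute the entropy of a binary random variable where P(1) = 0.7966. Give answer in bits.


H = -p*log2(p) - (1-p)*log2(1-p). -0.7966*log2(0.7966) = 0.261343; -0.2034*log2(0.2034) = 0.467334. H = 0.261343 + 0.467334 = 0.7287

0.7287 bits


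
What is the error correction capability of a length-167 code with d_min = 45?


Correction capability = floor((d-1)/2) = floor((45-1)/2) = 22

22 errors


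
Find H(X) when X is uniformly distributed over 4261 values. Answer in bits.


H = log2(n) = log2(4261) = 12.057

12.057 bits


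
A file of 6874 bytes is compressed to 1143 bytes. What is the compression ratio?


Ratio = original / compressed = 6874 / 1143 = 6.014

6.014


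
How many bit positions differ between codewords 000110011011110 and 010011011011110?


Count differing positions: . ^ . ^ . ^ . . . . . . . . . = 3 differences

3


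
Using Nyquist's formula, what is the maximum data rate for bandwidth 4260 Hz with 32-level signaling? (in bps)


Rate = 2 * B * log2(M) = 2 * 4260 * 5.0 = 42600.0

42600.0 bps


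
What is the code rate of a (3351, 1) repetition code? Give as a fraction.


Rate = k/n = 1/3351

1/3351


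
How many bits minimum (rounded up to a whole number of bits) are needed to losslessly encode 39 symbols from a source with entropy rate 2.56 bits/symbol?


Minimum bits >= n * H = 39 * 2.56 = 99.84, rounded up to a whole number of bits = 100

100 bits


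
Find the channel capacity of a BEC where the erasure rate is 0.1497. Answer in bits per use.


C = 1 - epsilon = 1 - 0.1497 = 0.8503

0.8503 bits


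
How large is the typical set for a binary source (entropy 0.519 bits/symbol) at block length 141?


log2|A_typical| = nH = 141 * 0.519 = 73.179, so |A_typical| ~ 2^73.179 = 1.069e+22

1.069e+22


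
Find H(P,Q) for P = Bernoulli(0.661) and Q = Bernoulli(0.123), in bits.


H(P,Q) = -p*log2(q) - (1-p)*log2(1-q). -0.661*log2(0.123) = 1.998381; -0.339*log2(0.877) = 0.064190. H(P,Q) = 1.998381 + 0.064190 = 2.0626

2.0626 bits


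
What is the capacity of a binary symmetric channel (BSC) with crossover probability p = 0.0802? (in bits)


H(p) = -p*log2(p) - (1-p)*log2(1-p) = -0.0802*log2(0.0802) - 0.9198*log2(0.9198) = 0.291948 + 0.110935 = 0.4029. C = 1 - H(p) = 1 - 0.4029 = 0.5971

0.5971 bits


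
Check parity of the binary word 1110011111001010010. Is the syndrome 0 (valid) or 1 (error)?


Syndrome = XOR of all bits = 1 XOR 1 XOR 1 XOR 0 XOR 0 XOR 1 XOR 1 XOR 1 XOR 1 XOR 1 XOR 0 XOR 0 XOR 1 XOR 0 XOR 1 XOR 0 XOR 0 XOR 1 XOR 0 = 1

1


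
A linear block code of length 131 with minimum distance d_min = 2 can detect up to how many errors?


Detection capability = d_min - 1 = 2 - 1 = 1

1 errors


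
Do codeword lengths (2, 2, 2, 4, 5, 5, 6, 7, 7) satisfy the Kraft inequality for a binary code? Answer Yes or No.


Kraft sum = sum(2^(-l_i)) = 0.9062, need <= 1. Result: satisfied (a binary prefix-free code with these lengths exists)

Yes


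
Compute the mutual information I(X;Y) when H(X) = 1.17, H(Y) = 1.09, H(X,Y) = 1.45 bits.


I(X;Y) = H(X) + H(Y) - H(X,Y) = 1.17 + 1.09 - 1.45 = 0.81

0.81 bits


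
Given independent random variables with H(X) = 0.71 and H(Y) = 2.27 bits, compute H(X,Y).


For independent variables, H(X,Y) = H(X) + H(Y) = 0.71 + 2.27 = 2.98

2.98 bits


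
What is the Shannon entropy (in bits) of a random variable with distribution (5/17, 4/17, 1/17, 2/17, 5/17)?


H = -sum(p_i * log2(p_i)). Terms: -(5/17)*log2(5/17) = 0.519275; -(4/17)*log2(4/17) = 0.491168; -(1/17)*log2(1/17) = 0.240439; -(2/17)*log2(2/17) = 0.363231; -(5/17)*log2(5/17) = 0.519275. H = 0.519275 + 0.491168 + 0.240439 + 0.363231 + 0.519275 = 2.1334

2.1334 bits


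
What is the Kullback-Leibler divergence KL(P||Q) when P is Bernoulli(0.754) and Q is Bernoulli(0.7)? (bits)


KL = p*log2(p/q) + (1-p)*log2((1-p)/(1-q)) = 0.754*log2(0.754/0.7) + 0.246*log2(0.246/0.3) = 0.0104

0.0104 bits


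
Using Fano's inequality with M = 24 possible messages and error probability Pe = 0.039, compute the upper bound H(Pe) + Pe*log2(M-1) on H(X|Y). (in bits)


H(Pe) = -Pe*log2(Pe) - (1-Pe)*log2(1-Pe) = -0.039*log2(0.039) - 0.961*log2(0.961) = 0.182535 + 0.055153 = 0.2377. Pe*log2(M-1) = 0.039*log2(23) = 0.176419. Bound = H(Pe) + Pe*log2(M-1) = 0.182535 + 0.055153 + 0.176419 = 0.4141

0.4141 bits


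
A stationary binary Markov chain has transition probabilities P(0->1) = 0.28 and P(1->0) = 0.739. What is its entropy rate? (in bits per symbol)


Stationary distribution: pi_0 = p10/(p01+p10) = 0.7252, pi_1 = 0.2748. Entropy rate H' = pi_0*H(p01) + pi_1*H(p10) = 0.7252*0.8555 + 0.2748*0.8283 = 0.848

0.848 bits/symbol


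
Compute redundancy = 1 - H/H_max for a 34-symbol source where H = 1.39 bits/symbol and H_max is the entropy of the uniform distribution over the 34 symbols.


H_max = log2(K) = log2(34) = 5.0875 bits/symbol. Redundancy = 1 - H/H_max = 1 - 1.39/5.0875 = 1 - 0.2732 = 0.7268

0.7268


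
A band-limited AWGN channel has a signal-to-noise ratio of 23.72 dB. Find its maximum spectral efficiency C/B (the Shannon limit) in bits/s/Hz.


SNR_linear = 10^(23.72/10) = 235.5049; C/B = log2(1 + SNR_linear) = log2(1 + 235.5049) = 7.8857

7.8857 bits/s/Hz


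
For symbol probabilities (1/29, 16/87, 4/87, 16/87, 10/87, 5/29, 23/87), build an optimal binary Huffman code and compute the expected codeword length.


Huffman construction (repeatedly merge the two least-probable nodes; each merge adds 1 bit to every symbol beneath it): 1/29 + 4/87 = 7/87; 7/87 + 10/87 = 17/87; 5/29 + 16/87 = 31/87; 16/87 + 17/87 = 11/29; 23/87 + 31/87 = 18/29; 11/29 + 18/29 = 1. Resulting codeword lengths (in the order the probabilities were given): (4, 3, 4, 2, 3, 3, 2). L_avg = sum(p_i * l_i) = 1/29*4 + 16/87*3 + 4/87*4 + 16/87*2 + 10/87*3 + 5/29*3 + 23/87*2 = 229/87 = 2.6322

2.6322 bits


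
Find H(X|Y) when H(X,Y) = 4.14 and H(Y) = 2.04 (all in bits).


H(X|Y) = H(X,Y) - H(Y) = 4.14 - 2.04 = 2.1

2.1 bits


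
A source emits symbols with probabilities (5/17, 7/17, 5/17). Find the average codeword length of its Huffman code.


Huffman construction (repeatedly merge the two least-probable nodes; each merge adds 1 bit to every symbol beneath it): 5/17 + 5/17 = 10/17; 7/17 + 10/17 = 1. Resulting codeword lengths (in the order the probabilities were given): (2, 1, 2). L_avg = sum(p_i * l_i) = 5/17*2 + 7/17*1 + 5/17*2 = 27/17 = 1.5882

1.5882 bits


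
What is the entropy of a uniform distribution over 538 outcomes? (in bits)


H = log2(n) = log2(538) = 9.0715

9.0715 bits


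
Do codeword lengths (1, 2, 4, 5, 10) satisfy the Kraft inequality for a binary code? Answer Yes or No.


Kraft sum = sum(2^(-l_i)) = 0.8447, need <= 1. Result: satisfied (a binary prefix-free code with these lengths exists)

Yes


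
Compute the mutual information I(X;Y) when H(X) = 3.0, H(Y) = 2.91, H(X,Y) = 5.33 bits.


I(X;Y) = H(X) + H(Y) - H(X,Y) = 3.0 + 2.91 - 5.33 = 0.58

0.58 bits


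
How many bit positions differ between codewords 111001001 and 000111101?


Count differing positions: ^ ^ ^ ^ ^ . ^ . . = 6 differences

6


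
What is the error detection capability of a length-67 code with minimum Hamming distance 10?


Detection capability = d_min - 1 = 10 - 1 = 9

9 errors


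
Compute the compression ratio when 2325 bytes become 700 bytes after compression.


Ratio = original / compressed = 2325 / 700 = 3.3214

3.3214


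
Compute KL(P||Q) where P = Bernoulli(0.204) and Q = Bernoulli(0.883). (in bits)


KL = p*log2(p/q) + (1-p)*log2((1-p)/(1-q)) = 0.204*log2(0.204/0.883) + 0.796*log2(0.796/0.117) = 1.7707

1.7707 bits


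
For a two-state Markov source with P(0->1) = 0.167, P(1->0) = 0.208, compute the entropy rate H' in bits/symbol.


Stationary distribution: pi_0 = p10/(p01+p10) = 0.5547, pi_1 = 0.4453. Entropy rate H' = pi_0*H(p01) + pi_1*H(p10) = 0.5547*0.6508 + 0.4453*0.7376 = 0.6895

0.6895 bits/symbol


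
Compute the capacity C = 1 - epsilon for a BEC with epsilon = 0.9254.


C = 1 - epsilon = 1 - 0.9254 = 0.0746

0.0746 bits


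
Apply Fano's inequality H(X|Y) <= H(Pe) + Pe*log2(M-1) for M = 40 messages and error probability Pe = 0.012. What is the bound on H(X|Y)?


H(Pe) = -Pe*log2(Pe) - (1-Pe)*log2(1-Pe) = -0.012*log2(0.012) - 0.988*log2(0.988) = 0.076570 + 0.017208 = 0.0938. Pe*log2(M-1) = 0.012*log2(39) = 0.063425. Bound = H(Pe) + Pe*log2(M-1) = 0.076570 + 0.017208 + 0.063425 = 0.1572

0.1572 bits


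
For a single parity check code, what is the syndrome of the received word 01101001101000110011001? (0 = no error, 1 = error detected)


Syndrome = XOR of all bits = 0 XOR 1 XOR 1 XOR 0 XOR 1 XOR 0 XOR 0 XOR 1 XOR 1 XOR 0 XOR 1 XOR 0 XOR 0 XOR 0 XOR 1 XOR 1 XOR 0 XOR 0 XOR 1 XOR 1 XOR 0 XOR 0 XOR 1 = 1

1


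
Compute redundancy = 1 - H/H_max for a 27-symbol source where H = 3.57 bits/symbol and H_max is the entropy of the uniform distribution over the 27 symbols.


H_max = log2(K) = log2(27) = 4.7549 bits/symbol. Redundancy = 1 - H/H_max = 1 - 3.57/4.7549 = 1 - 0.7508 = 0.2492

0.2492


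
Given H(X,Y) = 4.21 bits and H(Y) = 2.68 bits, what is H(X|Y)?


H(X|Y) = H(X,Y) - H(Y) = 4.21 - 2.68 = 1.53

1.53 bits


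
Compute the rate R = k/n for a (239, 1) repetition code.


Rate = k/n = 1/239

1/239


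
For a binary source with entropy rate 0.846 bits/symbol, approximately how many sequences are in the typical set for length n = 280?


log2|A_typical| = nH = 280 * 0.846 = 236.88, so |A_typical| ~ 2^236.88 = 2.032e+71

2.032e+71


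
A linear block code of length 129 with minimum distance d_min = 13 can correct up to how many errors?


Correction capability = floor((d-1)/2) = floor((13-1)/2) = 6

6 errors


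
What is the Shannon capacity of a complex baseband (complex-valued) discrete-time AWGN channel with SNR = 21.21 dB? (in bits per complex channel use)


SNR_linear = 10^(21.21/10) = 132.1296; C = log2(1 + SNR_linear) = log2(1 + 132.1296) = 7.0567

7.0567 bits/channel use


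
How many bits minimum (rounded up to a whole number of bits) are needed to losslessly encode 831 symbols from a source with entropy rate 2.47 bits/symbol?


Minimum bits >= n * H = 831 * 2.47 = 2052.57, rounded up to a whole number of bits = 2053

2053 bits


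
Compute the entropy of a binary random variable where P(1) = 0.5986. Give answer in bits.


H = -p*log2(p) - (1-p)*log2(1-p). -0.5986*log2(0.5986) = 0.443165; -0.4014*log2(0.4014) = 0.528599. H = 0.443165 + 0.528599 = 0.9718

0.9718 bits


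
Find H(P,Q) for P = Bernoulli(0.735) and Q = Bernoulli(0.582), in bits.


H(P,Q) = -p*log2(q) - (1-p)*log2(1-q). -0.735*log2(0.582) = 0.573968; -0.265*log2(0.418) = 0.333483. H(P,Q) = 0.573968 + 0.333483 = 0.9075

0.9075 bits


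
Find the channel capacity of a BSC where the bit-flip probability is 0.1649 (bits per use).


H(p) = -p*log2(p) - (1-p)*log2(1-p) = -0.1649*log2(0.1649) - 0.8351*log2(0.8351) = 0.428796 + 0.217109 = 0.6459. C = 1 - H(p) = 1 - 0.6459 = 0.3541

0.3541 bits


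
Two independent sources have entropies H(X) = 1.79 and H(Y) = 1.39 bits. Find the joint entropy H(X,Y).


For independent variables, H(X,Y) = H(X) + H(Y) = 1.79 + 1.39 = 3.18

3.18 bits


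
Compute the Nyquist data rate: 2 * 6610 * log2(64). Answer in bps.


Rate = 2 * B * log2(M) = 2 * 6610 * 6.0 = 79320.0

79320.0 bps


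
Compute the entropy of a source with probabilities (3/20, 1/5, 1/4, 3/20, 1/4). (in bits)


H = -sum(p_i * log2(p_i)). Terms: -(3/20)*log2(3/20) = 0.410545; -(1/5)*log2(1/5) = 0.464386; -(1/4)*log2(1/4) = 0.500000; -(3/20)*log2(3/20) = 0.410545; -(1/4)*log2(1/4) = 0.500000. H = 0.410545 + 0.464386 + 0.500000 + 0.410545 + 0.500000 = 2.2855

2.2855 bits


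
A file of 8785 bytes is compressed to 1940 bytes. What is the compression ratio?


Ratio = original / compressed = 8785 / 1940 = 4.5284

4.5284


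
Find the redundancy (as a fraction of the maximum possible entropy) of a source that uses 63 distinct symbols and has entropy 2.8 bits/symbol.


H_max = log2(K) = log2(63) = 5.9773 bits/symbol. Redundancy = 1 - H/H_max = 1 - 2.8/5.9773 = 1 - 0.4684 = 0.5316

0.5316


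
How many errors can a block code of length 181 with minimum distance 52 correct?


Correction capability = floor((d-1)/2) = floor((52-1)/2) = 25

25 errors


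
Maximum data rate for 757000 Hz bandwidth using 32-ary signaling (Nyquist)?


Rate = 2 * B * log2(M) = 2 * 757000 * 5.0 = 7570000.0

7570000.0 bps


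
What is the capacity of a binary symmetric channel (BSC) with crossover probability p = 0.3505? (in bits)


H(p) = -p*log2(p) - (1-p)*log2(1-p) = -0.3505*log2(0.3505) - 0.6495*log2(0.6495) = 0.530136 + 0.404378 = 0.9345. C = 1 - H(p) = 1 - 0.9345 = 0.0655

0.0655 bits


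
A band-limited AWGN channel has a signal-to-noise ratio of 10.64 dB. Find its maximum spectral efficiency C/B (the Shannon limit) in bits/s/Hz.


SNR_linear = 10^(10.64/10) = 11.5878; C/B = log2(1 + SNR_linear) = log2(1 + 11.5878) = 3.654

3.654 bits/s/Hz


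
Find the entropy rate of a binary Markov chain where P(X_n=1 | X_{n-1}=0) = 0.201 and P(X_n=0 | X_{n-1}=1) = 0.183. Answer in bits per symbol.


Stationary distribution: pi_0 = p10/(p01+p10) = 0.4766, pi_1 = 0.5234. Entropy rate H' = pi_0*H(p01) + pi_1*H(p10) = 0.4766*0.7239 + 0.5234*0.6866 = 0.7044

0.7044 bits/symbol


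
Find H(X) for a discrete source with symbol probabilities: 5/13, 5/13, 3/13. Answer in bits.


H = -sum(p_i * log2(p_i)). Terms: -(5/13)*log2(5/13) = 0.530197; -(5/13)*log2(5/13) = 0.530197; -(3/13)*log2(3/13) = 0.488187. H = 0.530197 + 0.530197 + 0.488187 = 1.5486

1.5486 bits


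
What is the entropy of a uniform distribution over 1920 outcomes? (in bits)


H = log2(n) = log2(1920) = 10.9069

10.9069 bits


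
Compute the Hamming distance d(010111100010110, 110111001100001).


Count differing positions: ^ . . . . . ^ . ^ ^ ^ . ^ ^ ^ = 8 differences

8


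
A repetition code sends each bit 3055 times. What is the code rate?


Rate = k/n = 1/3055

1/3055


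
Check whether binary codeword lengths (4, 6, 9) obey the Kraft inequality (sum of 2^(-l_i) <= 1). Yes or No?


Kraft sum = sum(2^(-l_i)) = 0.0801, need <= 1. Result: satisfied (a binary prefix-free code with these lengths exists)

Yes


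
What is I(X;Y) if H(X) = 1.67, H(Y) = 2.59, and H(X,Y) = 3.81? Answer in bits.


I(X;Y) = H(X) + H(Y) - H(X,Y) = 1.67 + 2.59 - 3.81 = 0.45

0.45 bits


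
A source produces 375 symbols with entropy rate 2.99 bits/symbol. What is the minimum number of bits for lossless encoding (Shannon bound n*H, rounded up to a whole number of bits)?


Minimum bits >= n * H = 375 * 2.99 = 1121.25, rounded up to a whole number of bits = 1122

1122 bits


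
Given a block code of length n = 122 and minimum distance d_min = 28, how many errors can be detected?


Detection capability = d_min - 1 = 28 - 1 = 27

27 errors


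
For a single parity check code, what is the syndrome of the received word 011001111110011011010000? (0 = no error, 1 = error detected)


Syndrome = XOR of all bits = 0 XOR 1 XOR 1 XOR 0 XOR 0 XOR 1 XOR 1 XOR 1 XOR 1 XOR 1 XOR 1 XOR 0 XOR 0 XOR 1 XOR 1 XOR 0 XOR 1 XOR 1 XOR 0 XOR 1 XOR 0 XOR 0 XOR 0 XOR 0 = 1

1


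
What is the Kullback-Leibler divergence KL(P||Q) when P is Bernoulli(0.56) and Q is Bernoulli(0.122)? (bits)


KL = p*log2(p/q) + (1-p)*log2((1-p)/(1-q)) = 0.56*log2(0.56/0.122) + 0.44*log2(0.44/0.878) = 0.7926

0.7926 bits


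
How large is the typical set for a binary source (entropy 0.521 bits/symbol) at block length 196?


log2|A_typical| = nH = 196 * 0.521 = 102.116, so |A_typical| ~ 2^102.116 = 5.495e+30

5.495e+30


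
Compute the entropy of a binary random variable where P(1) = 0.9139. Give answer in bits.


H = -p*log2(p) - (1-p)*log2(1-p). -0.9139*log2(0.9139) = 0.118708; -0.0861*log2(0.0861) = 0.304608. H = 0.118708 + 0.304608 = 0.4233

0.4233 bits


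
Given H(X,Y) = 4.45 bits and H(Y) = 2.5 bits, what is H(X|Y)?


H(X|Y) = H(X,Y) - H(Y) = 4.45 - 2.5 = 1.95

1.95 bits


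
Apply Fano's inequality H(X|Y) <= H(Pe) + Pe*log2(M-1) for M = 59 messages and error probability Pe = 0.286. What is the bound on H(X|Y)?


H(Pe) = -Pe*log2(Pe) - (1-Pe)*log2(1-Pe) = -0.286*log2(0.286) - 0.714*log2(0.714) = 0.516491 + 0.347007 = 0.8635. Pe*log2(M-1) = 0.286*log2(58) = 1.675383. Bound = H(Pe) + Pe*log2(M-1) = 0.516491 + 0.347007 + 1.675383 = 2.5389

2.5389 bits


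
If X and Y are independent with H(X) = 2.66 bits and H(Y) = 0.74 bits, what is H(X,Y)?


For independent variables, H(X,Y) = H(X) + H(Y) = 2.66 + 0.74 = 3.4

3.4 bits


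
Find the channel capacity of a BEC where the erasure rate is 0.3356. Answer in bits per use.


C = 1 - epsilon = 1 - 0.3356 = 0.6644

0.6644 bits


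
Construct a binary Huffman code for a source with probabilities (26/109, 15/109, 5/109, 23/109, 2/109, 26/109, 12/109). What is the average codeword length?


Huffman construction (repeatedly merge the two least-probable nodes; each merge adds 1 bit to every symbol beneath it): 2/109 + 5/109 = 7/109; 7/109 + 12/109 = 19/109; 15/109 + 19/109 = 34/109; 23/109 + 26/109 = 49/109; 26/109 + 34/109 = 60/109; 49/109 + 60/109 = 1. Resulting codeword lengths (in the order the probabilities were given): (2, 3, 5, 2, 5, 2, 4). L_avg = sum(p_i * l_i) = 26/109*2 + 15/109*3 + 5/109*5 + 23/109*2 + 2/109*5 + 26/109*2 + 12/109*4 = 278/109 = 2.5505

2.5505 bits


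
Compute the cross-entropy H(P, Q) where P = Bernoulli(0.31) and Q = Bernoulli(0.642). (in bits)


H(P,Q) = -p*log2(q) - (1-p)*log2(1-q). -0.31*log2(0.642) = 0.198200; -0.69*log2(0.358) = 1.022558. H(P,Q) = 0.198200 + 1.022558 = 1.2208

1.2208 bits


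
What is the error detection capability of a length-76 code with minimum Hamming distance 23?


Detection capability = d_min - 1 = 23 - 1 = 22

22 errors


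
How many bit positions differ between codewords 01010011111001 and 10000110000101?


Count differing positions: ^ ^ . ^ . ^ . ^ ^ ^ ^ ^ . . = 9 differences

9


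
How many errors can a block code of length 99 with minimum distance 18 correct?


Correction capability = floor((d-1)/2) = floor((18-1)/2) = 8

8 errors


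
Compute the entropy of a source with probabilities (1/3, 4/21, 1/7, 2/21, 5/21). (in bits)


H = -sum(p_i * log2(p_i)). Terms: -(1/3)*log2(1/3) = 0.528321; -(4/21)*log2(4/21) = 0.455680; -(1/7)*log2(1/7) = 0.401051; -(2/21)*log2(2/21) = 0.323078; -(5/21)*log2(5/21) = 0.492950. H = 0.528321 + 0.455680 + 0.401051 + 0.323078 + 0.492950 = 2.2011

2.2011 bits


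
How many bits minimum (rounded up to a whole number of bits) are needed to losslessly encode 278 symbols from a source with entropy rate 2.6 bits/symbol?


Minimum bits >= n * H = 278 * 2.6 = 722.8, rounded up to a whole number of bits = 723

723 bits


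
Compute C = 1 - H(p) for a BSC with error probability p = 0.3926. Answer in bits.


H(p) = -p*log2(p) - (1-p)*log2(1-p) = -0.3926*log2(0.3926) - 0.6074*log2(0.6074) = 0.529566 + 0.436891 = 0.9665. C = 1 - H(p) = 1 - 0.9665 = 0.0335

0.0335 bits


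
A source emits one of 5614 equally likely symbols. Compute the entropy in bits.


H = log2(n) = log2(5614) = 12.4548

12.4548 bits


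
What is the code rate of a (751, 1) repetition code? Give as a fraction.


Rate = k/n = 1/751

1/751


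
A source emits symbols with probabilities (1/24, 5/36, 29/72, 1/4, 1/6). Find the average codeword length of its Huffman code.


Huffman construction (repeatedly merge the two least-probable nodes; each merge adds 1 bit to every symbol beneath it): 1/24 + 5/36 = 13/72; 1/6 + 13/72 = 25/72; 1/4 + 25/72 = 43/72; 29/72 + 43/72 = 1. Resulting codeword lengths (in the order the probabilities were given): (4, 4, 1, 2, 3). L_avg = sum(p_i * l_i) = 1/24*4 + 5/36*4 + 29/72*1 + 1/4*2 + 1/6*3 = 17/8 = 2.125

2.125 bits


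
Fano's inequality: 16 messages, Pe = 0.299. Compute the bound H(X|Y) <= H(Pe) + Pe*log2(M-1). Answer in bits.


H(Pe) = -Pe*log2(Pe) - (1-Pe)*log2(1-Pe) = -0.299*log2(0.299) - 0.701*log2(0.701) = 0.520793 + 0.359272 = 0.8801. Pe*log2(M-1) = 0.299*log2(15) = 1.168160. Bound = H(Pe) + Pe*log2(M-1) = 0.520793 + 0.359272 + 1.168160 = 2.0482

2.0482 bits


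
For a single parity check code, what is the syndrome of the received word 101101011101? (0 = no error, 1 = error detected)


Syndrome = XOR of all bits = 1 XOR 0 XOR 1 XOR 1 XOR 0 XOR 1 XOR 0 XOR 1 XOR 1 XOR 1 XOR 0 XOR 1 = 0

0


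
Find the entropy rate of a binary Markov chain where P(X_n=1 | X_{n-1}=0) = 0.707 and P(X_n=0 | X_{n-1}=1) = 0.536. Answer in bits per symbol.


Stationary distribution: pi_0 = p10/(p01+p10) = 0.4312, pi_1 = 0.5688. Entropy rate H' = pi_0*H(p01) + pi_1*H(p10) = 0.4312*0.8726 + 0.5688*0.9963 = 0.9429

0.9429 bits/symbol


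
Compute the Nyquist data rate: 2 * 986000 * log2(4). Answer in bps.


Rate = 2 * B * log2(M) = 2 * 986000 * 2.0 = 3944000.0

3944000.0 bps


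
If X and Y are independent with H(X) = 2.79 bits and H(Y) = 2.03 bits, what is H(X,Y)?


For independent variables, H(X,Y) = H(X) + H(Y) = 2.79 + 2.03 = 4.82

4.82 bits


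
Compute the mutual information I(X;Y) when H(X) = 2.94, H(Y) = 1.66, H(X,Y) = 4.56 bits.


I(X;Y) = H(X) + H(Y) - H(X,Y) = 2.94 + 1.66 - 4.56 = 0.04

0.04 bits


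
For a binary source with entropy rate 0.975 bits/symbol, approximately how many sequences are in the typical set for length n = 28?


log2|A_typical| = nH = 28 * 0.975 = 27.3, so |A_typical| ~ 2^27.3 = 1.652e+08

1.652e+08


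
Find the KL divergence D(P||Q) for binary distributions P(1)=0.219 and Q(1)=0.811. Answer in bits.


KL = p*log2(p/q) + (1-p)*log2((1-p)/(1-q)) = 0.219*log2(0.219/0.811) + 0.781*log2(0.781/0.189) = 1.185

1.185 bits


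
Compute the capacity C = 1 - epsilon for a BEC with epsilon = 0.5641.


C = 1 - epsilon = 1 - 0.5641 = 0.4359

0.4359 bits


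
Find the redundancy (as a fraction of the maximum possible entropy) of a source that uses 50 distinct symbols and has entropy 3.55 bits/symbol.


H_max = log2(K) = log2(50) = 5.6439 bits/symbol. Redundancy = 1 - H/H_max = 1 - 3.55/5.6439 = 1 - 0.629 = 0.371

0.371


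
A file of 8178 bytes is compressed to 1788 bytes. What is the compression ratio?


Ratio = original / compressed = 8178 / 1788 = 4.5738

4.5738


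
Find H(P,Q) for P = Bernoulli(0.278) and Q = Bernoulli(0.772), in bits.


H(P,Q) = -p*log2(q) - (1-p)*log2(1-q). -0.278*log2(0.772) = 0.103785; -0.722*log2(0.228) = 1.539950. H(P,Q) = 0.103785 + 1.539950 = 1.6437

1.6437 bits


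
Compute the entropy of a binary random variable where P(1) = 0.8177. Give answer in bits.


H = -p*log2(p) - (1-p)*log2(1-p). -0.8177*log2(0.8177) = 0.237424; -0.1823*log2(0.1823) = 0.447658. H = 0.237424 + 0.447658 = 0.6851

0.6851 bits


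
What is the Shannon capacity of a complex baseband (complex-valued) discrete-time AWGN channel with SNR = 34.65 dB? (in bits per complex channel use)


SNR_linear = 10^(34.65/10) = 2917.427; C = log2(1 + SNR_linear) = log2(1 + 2917.427) = 11.511

11.511 bits/channel use


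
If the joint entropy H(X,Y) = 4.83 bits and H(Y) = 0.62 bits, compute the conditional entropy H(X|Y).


H(X|Y) = H(X,Y) - H(Y) = 4.83 - 0.62 = 4.21

4.21 bits


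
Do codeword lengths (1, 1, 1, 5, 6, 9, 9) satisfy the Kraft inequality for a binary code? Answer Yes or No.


Kraft sum = sum(2^(-l_i)) = 1.5508, need <= 1. Result: violated (a binary prefix-free code with these lengths cannot exist)

No


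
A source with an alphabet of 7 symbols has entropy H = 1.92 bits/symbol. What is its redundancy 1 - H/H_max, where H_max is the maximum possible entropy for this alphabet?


H_max = log2(K) = log2(7) = 2.8074 bits/symbol. Redundancy = 1 - H/H_max = 1 - 1.92/2.8074 = 1 - 0.6839 = 0.3161

0.3161


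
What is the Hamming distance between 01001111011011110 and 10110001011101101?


Count differing positions: ^ ^ ^ ^ ^ ^ ^ . . . . ^ ^ . . ^ ^ = 11 differences

11


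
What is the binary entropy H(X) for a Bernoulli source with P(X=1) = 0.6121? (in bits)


H = -p*log2(p) - (1-p)*log2(1-p). -0.6121*log2(0.6121) = 0.433465; -0.3879*log2(0.3879) = 0.529966. H = 0.433465 + 0.529966 = 0.9634

0.9634 bits


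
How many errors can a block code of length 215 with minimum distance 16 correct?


Correction capability = floor((d-1)/2) = floor((16-1)/2) = 7

7 errors


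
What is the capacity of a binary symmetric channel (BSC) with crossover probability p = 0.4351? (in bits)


H(p) = -p*log2(p) - (1-p)*log2(1-p) = -0.4351*log2(0.4351) - 0.5649*log2(0.5649) = 0.522373 + 0.465440 = 0.9878. C = 1 - H(p) = 1 - 0.9878 = 0.0122

0.0122 bits


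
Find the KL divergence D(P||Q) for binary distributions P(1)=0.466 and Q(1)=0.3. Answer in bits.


KL = p*log2(p/q) + (1-p)*log2((1-p)/(1-q)) = 0.466*log2(0.466/0.3) + 0.534*log2(0.534/0.7) = 0.0875

0.0875 bits


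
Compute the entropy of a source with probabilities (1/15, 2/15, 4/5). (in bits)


H = -sum(p_i * log2(p_i)). Terms: -(1/15)*log2(1/15) = 0.260459; -(2/15)*log2(2/15) = 0.387585; -(4/5)*log2(4/5) = 0.257542. H = 0.260459 + 0.387585 + 0.257542 = 0.9056

0.9056 bits


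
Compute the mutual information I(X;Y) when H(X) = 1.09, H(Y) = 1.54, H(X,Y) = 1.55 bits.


I(X;Y) = H(X) + H(Y) - H(X,Y) = 1.09 + 1.54 - 1.55 = 1.08

1.08 bits


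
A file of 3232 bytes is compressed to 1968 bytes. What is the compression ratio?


Ratio = original / compressed = 3232 / 1968 = 1.6423

1.6423


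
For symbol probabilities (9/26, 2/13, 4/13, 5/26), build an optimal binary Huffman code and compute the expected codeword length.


Huffman construction (repeatedly merge the two least-probable nodes; each merge adds 1 bit to every symbol beneath it): 2/13 + 5/26 = 9/26; 4/13 + 9/26 = 17/26; 9/26 + 17/26 = 1. Resulting codeword lengths (in the order the probabilities were given): (2, 2, 2, 2). L_avg = sum(p_i * l_i) = 9/26*2 + 2/13*2 + 4/13*2 + 5/26*2 = 2

2.0 bits
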